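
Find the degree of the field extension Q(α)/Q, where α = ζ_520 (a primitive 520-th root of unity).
[Q(α):Q] = 192

The minimal polynomial of ζ_520 over Q is the 520-th cyclotomic polynomial Φ_520(x), which is irreducible over Q and has degree φ(520) = 192. Hence [Q(α):Q] = φ(520) = 192.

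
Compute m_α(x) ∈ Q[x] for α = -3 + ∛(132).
m_α(x) = x^3 + 9x^2 + 27x - 105

Set β = α + 3 = ∛(132), so β^3 = 132. Then (α + 3)^3 - 132 = 0, i.e. α is a root of g(x) = (x + 3)^3 - 132 = x^3 + 9x^2 + 27x - 105. Since g(x) = h(x + 3) where h(x) = x^3 - 132, and h is irreducible over Q (because 132 is not a perfect cube, so h has no rational root, and a monic cubic with no rational root is irreducible), g is also irreducible (irreducibility is preserved under the substitution x → x + 3). Hence m_α(x) = x^3 + 9x^2 + 27x - 105.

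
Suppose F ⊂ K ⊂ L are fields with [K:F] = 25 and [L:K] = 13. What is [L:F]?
[L:F] = 325

The tower law says that for any tower of field extensions F ⊂ K ⊂ L with finite degrees, [L:F] = [L:K] · [K:F]. Here this gives [L:F] = 13 · 25 = 325.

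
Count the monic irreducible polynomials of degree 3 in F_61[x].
There are 75640 monic irreducible polynomials of degree 3 over F_61

Each element of F_{61^3} that lies in no proper subfield is a root of exactly one monic irreducible of degree 3 over F_61, and each such polynomial has 3 distinct roots in F_{61^3}. By Möbius inversion the count is N_61(3) = (1/3) Σ_{d|3} μ(3/d) · 61^d = (1/3)(μ(3)·61^1 + μ(1)·61^3) = 226920/3 = 75640.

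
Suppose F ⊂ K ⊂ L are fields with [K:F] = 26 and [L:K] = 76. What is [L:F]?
[L:F] = 1976

The tower law says that for any tower of field extensions F ⊂ K ⊂ L with finite degrees, [L:F] = [L:K] · [K:F]. Here this gives [L:F] = 76 · 26 = 1976.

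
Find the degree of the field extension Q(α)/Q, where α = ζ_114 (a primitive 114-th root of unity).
[Q(α):Q] = 36

The minimal polynomial of ζ_114 over Q is the 114-th cyclotomic polynomial Φ_114(x), which is irreducible over Q and has degree φ(114) = 36. Hence [Q(α):Q] = φ(114) = 36.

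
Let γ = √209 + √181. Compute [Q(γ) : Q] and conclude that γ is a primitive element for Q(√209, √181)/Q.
[Q(γ) : Q] = 4 (equivalently, Q(γ) = Q(√209, √181))

Obviously Q(γ) ⊆ Q(√209, √181), and [Q(√209, √181):Q] = 4 (since 209, 181 are distinct squarefree integers > 1 with 37829 not a perfect square). To show equality we compute the minimal polynomial of γ. From γ = √209 + √181: γ^2 = 209 + 2√(37829) + 181 = 390 + 2√(37829), so γ^2 - 390 = 2√(37829); squaring, (γ^2 - 390)^2 = 4·37829, i.e. γ^4 - 780γ^2 + 152100 - 151316 = 0, i.e. γ^4 - 780γ^2 + 784 = 0. So γ is a root of x^4 - 780x^2 + 784. This polynomial is irreducible over Q: it has no rational root (each ±√209 ± √181 is irrational), and any factorization into two quadratics over Q would force √(37829) ∈ Q (pairing opposite roots) or √209, √181 ∈ Q (other pairings), all impossible. Hence [Q(γ):Q] = 4 = [Q(√209, √181):Q], so Q(γ) = Q(√209, √181).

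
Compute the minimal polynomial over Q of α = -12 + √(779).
m_α(x) = x^2 + 24x - 635

From α + 12 = √(779), squaring gives (α + 12)^2 = 779, i.e. α^2 + 24α + 144 = 779, so α^2 + 24α - 635 = 0. The discriminant of x^2 + 24x - 635 is (24)^2 - 4·(-635) = 576 + 2540 = 3116, and 4·(779) is not a perfect square in Q since 779 is squarefree and ≠ 1. Hence x^2 + 24x - 635 is irreducible over Q and is the minimal polynomial of α.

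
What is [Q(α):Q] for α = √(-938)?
[Q(α):Q] = 2

[Q(α):Q] equals the degree of the minimal polynomial of α. Here α^2 = -938 and x^2 + 938 is irreducible (d = -938 is squarefree, ≠ 1, hence not a square), so deg(m_α) = 2. Thus [Q(α):Q] = 2.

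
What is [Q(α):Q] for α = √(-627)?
[Q(α):Q] = 2

[Q(α):Q] equals the degree of the minimal polynomial of α. Here α^2 = -627 and x^2 + 627 is irreducible (d = -627 is squarefree, ≠ 1, hence not a square), so deg(m_α) = 2. Thus [Q(α):Q] = 2.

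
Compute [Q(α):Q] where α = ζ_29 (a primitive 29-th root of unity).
[Q(α):Q] = 28

The minimal polynomial of ζ_29 over Q is the 29-th cyclotomic polynomial Φ_29(x), which is irreducible over Q and has degree φ(29) = 28. Hence [Q(α):Q] = φ(29) = 28.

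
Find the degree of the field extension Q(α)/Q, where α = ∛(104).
[Q(α):Q] = 3

The minimal polynomial of α is x^3 - 104, irreducible over Q since 104 is not a perfect cube (so x^3 - 104 has no rational root). Hence [Q(α):Q] = deg(m_α) = 3.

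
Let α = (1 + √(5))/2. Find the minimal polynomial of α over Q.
m_α(x) = x^2 - x - 1

From 2α - 1 = √(5), squaring gives (2α - 1)^2 = 5, i.e. 4α^2 - 4α + 1 = 5, so α^2 - α + (1 - 5)/4 = 0. Since 5 ≡ 1 (mod 4), (1 - 5)/4 = -1 ∈ Z. The polynomial x^2 - x - 1 has discriminant 1 - 4·(-1) = 5, which is not a perfect square in Q (d = 5 is squarefree and ≠ 1), so x^2 - x - 1 is irreducible over Q. It is the minimal polynomial of α.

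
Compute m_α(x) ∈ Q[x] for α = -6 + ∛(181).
m_α(x) = x^3 + 18x^2 + 108x + 35

Set β = α + 6 = ∛(181), so β^3 = 181. Then (α + 6)^3 - 181 = 0, i.e. α is a root of g(x) = (x + 6)^3 - 181 = x^3 + 18x^2 + 108x + 35. Since g(x) = h(x + 6) where h(x) = x^3 - 181, and h is irreducible over Q (because 181 is not a perfect cube, so h has no rational root, and a monic cubic with no rational root is irreducible), g is also irreducible (irreducibility is preserved under the substitution x → x + 6). Hence m_α(x) = x^3 + 18x^2 + 108x + 35.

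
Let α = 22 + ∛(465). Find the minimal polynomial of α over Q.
m_α(x) = x^3 - 66x^2 + 1452x - 11113

Set β = α - 22 = ∛(465), so β^3 = 465. Then (α - 22)^3 - 465 = 0, i.e. α is a root of g(x) = (x - 22)^3 - 465 = x^3 - 66x^2 + 1452x - 11113. Since g(x) = h(x - 22) where h(x) = x^3 - 465, and h is irreducible over Q (because 465 is not a perfect cube, so h has no rational root, and a monic cubic with no rational root is irreducible), g is also irreducible (irreducibility is preserved under the substitution x → x - 22). Hence m_α(x) = x^3 - 66x^2 + 1452x - 11113.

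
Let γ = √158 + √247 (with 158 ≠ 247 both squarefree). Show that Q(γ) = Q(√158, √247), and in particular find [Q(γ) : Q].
[Q(γ) : Q] = 4 (equivalently, Q(γ) = Q(√158, √247))

Obviously Q(γ) ⊆ Q(√158, √247), and [Q(√158, √247):Q] = 4 (since 158, 247 are distinct squarefree integers > 1 with 39026 not a perfect square). To show equality we compute the minimal polynomial of γ. From γ = √158 + √247: γ^2 = 158 + 2√(39026) + 247 = 405 + 2√(39026), so γ^2 - 405 = 2√(39026); squaring, (γ^2 - 405)^2 = 4·39026, i.e. γ^4 - 810γ^2 + 164025 - 156104 = 0, i.e. γ^4 - 810γ^2 + 7921 = 0. So γ is a root of x^4 - 810x^2 + 7921. This polynomial is irreducible over Q: it has no rational root (each ±√158 ± √247 is irrational), and any factorization into two quadratics over Q would force √(39026) ∈ Q (pairing opposite roots) or √158, √247 ∈ Q (other pairings), all impossible. Hence [Q(γ):Q] = 4 = [Q(√158, √247):Q], so Q(γ) = Q(√158, √247).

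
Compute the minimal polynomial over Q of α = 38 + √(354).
m_α(x) = x^2 - 76x + 1090

From α - 38 = √(354), squaring gives (α - 38)^2 = 354, i.e. α^2 - 76α + 1444 = 354, so α^2 - 76α + 1090 = 0. The discriminant of x^2 - 76x + 1090 is (-76)^2 - 4·(1090) = 5776 - 4360 = 1416, and 4·(354) is not a perfect square in Q since 354 is squarefree and ≠ 1. Hence x^2 - 76x + 1090 is irreducible over Q and is the minimal polynomial of α.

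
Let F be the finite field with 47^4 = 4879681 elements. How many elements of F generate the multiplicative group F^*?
There are φ(4879680) = 1081344 primitive elements

F_q^* is cyclic of order q - 1 = 4879680. A cyclic group of order m has exactly φ(m) generators. Here m = 4879680 = 2^6 · 3 · 5 · 13 · 17 · 23, so the number of primitive elements is φ(4879680) = 1081344.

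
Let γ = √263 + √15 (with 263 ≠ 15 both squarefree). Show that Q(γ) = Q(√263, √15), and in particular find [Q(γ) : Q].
[Q(γ) : Q] = 4 (equivalently, Q(γ) = Q(√263, √15))

Obviously Q(γ) ⊆ Q(√263, √15), and [Q(√263, √15):Q] = 4 (since 263, 15 are distinct squarefree integers > 1 with 3945 not a perfect square). To show equality we compute the minimal polynomial of γ. From γ = √263 + √15: γ^2 = 263 + 2√(3945) + 15 = 278 + 2√(3945), so γ^2 - 278 = 2√(3945); squaring, (γ^2 - 278)^2 = 4·3945, i.e. γ^4 - 556γ^2 + 77284 - 15780 = 0, i.e. γ^4 - 556γ^2 + 61504 = 0. So γ is a root of x^4 - 556x^2 + 61504. This polynomial is irreducible over Q: it has no rational root (each ±√263 ± √15 is irrational), and any factorization into two quadratics over Q would force √(3945) ∈ Q (pairing opposite roots) or √263, √15 ∈ Q (other pairings), all impossible. Hence [Q(γ):Q] = 4 = [Q(√263, √15):Q], so Q(γ) = Q(√263, √15).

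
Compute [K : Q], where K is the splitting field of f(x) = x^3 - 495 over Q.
[K : Q] = 6

The roots of x^3 - 495 are ∛495, ω∛495, ω^2∛495 where ω = e^(2πi/3) is a primitive cube root of unity, so K = Q(∛495, ω). Now [Q(∛495):Q] = 3 (since 495 is not a perfect cube, x^3 - 495 is irreducible) and [Q(ω):Q] = 2. Both 2 and 3 divide [K:Q], and [K:Q] ≤ 3·2 = 6, so [K:Q] = 6. (Equivalently: Q(∛495) ⊂ R but ω ∉ R, so [K : Q(∛495)] = 2.)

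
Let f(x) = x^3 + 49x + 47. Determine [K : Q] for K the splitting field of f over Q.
[K : Q] = 6

By the rational root test, any rational root of the monic integer polynomial f(x) = x^3 + 49x + 47 must be an integer dividing the constant term 47, i.e. one of ±{1, 47}. Evaluating: f(1) = 97, f(-1) = -3, f(47) = 106173, f(-47) = -106079; none is 0, so f has no rational root and is therefore irreducible over Q (a cubic with no linear factor over a field is irreducible). For an irreducible cubic, the Galois group is A_3 or S_3 according as the discriminant disc(f) = -4a^3 - 27b^2 = -4·(49)^3 - 27·(47)^2 = -530239 is or is not a square in Q. Here disc(f) = -530239 is not a perfect square in Q, so the Galois group of f over Q is not contained in A_3 and must be all of S_3. The splitting field has degree |S_3| = 6 over Q, so [K : Q] = 6.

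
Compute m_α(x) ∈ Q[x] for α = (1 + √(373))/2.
m_α(x) = x^2 - x - 93

From 2α - 1 = √(373), squaring gives (2α - 1)^2 = 373, i.e. 4α^2 - 4α + 1 = 373, so α^2 - α + (1 - 373)/4 = 0. Since 373 ≡ 1 (mod 4), (1 - 373)/4 = -93 ∈ Z. The polynomial x^2 - x - 93 has discriminant 1 - 4·(-93) = 373, which is not a perfect square in Q (d = 373 is squarefree and ≠ 1), so x^2 - x - 93 is irreducible over Q. It is the minimal polynomial of α.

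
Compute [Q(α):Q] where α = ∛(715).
[Q(α):Q] = 3

The minimal polynomial of α is x^3 - 715, irreducible over Q since 715 is not a perfect cube (so x^3 - 715 has no rational root). Hence [Q(α):Q] = deg(m_α) = 3.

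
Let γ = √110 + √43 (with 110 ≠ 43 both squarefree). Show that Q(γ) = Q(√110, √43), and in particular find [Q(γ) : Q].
[Q(γ) : Q] = 4 (equivalently, Q(γ) = Q(√110, √43))

Obviously Q(γ) ⊆ Q(√110, √43), and [Q(√110, √43):Q] = 4 (since 110, 43 are distinct squarefree integers > 1 with 4730 not a perfect square). To show equality we compute the minimal polynomial of γ. From γ = √110 + √43: γ^2 = 110 + 2√(4730) + 43 = 153 + 2√(4730), so γ^2 - 153 = 2√(4730); squaring, (γ^2 - 153)^2 = 4·4730, i.e. γ^4 - 306γ^2 + 23409 - 18920 = 0, i.e. γ^4 - 306γ^2 + 4489 = 0. So γ is a root of x^4 - 306x^2 + 4489. This polynomial is irreducible over Q: it has no rational root (each ±√110 ± √43 is irrational), and any factorization into two quadratics over Q would force √(4730) ∈ Q (pairing opposite roots) or √110, √43 ∈ Q (other pairings), all impossible. Hence [Q(γ):Q] = 4 = [Q(√110, √43):Q], so Q(γ) = Q(√110, √43).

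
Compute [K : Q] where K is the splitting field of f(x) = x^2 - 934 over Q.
[K : Q] = 2

f(x) = x^2 - 934 factors as (x - √934)(x + √934). The splitting field is K = Q(√934). Since 934 is squarefree and > 1, it is not a perfect square, so x^2 - 934 is irreducible over Q and [Q(√934) : Q] = 2. Hence [K : Q] = 2.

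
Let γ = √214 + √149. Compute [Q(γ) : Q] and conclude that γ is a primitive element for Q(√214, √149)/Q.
[Q(γ) : Q] = 4 (equivalently, Q(γ) = Q(√214, √149))

Obviously Q(γ) ⊆ Q(√214, √149), and [Q(√214, √149):Q] = 4 (since 214, 149 are distinct squarefree integers > 1 with 31886 not a perfect square). To show equality we compute the minimal polynomial of γ. From γ = √214 + √149: γ^2 = 214 + 2√(31886) + 149 = 363 + 2√(31886), so γ^2 - 363 = 2√(31886); squaring, (γ^2 - 363)^2 = 4·31886, i.e. γ^4 - 726γ^2 + 131769 - 127544 = 0, i.e. γ^4 - 726γ^2 + 4225 = 0. So γ is a root of x^4 - 726x^2 + 4225. This polynomial is irreducible over Q: it has no rational root (each ±√214 ± √149 is irrational), and any factorization into two quadratics over Q would force √(31886) ∈ Q (pairing opposite roots) or √214, √149 ∈ Q (other pairings), all impossible. Hence [Q(γ):Q] = 4 = [Q(√214, √149):Q], so Q(γ) = Q(√214, √149).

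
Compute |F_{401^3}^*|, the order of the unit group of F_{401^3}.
|F_{401^3}^*| = 64481200

F_{401^3} has 401^3 = 64481201 elements; its multiplicative group consists of all nonzero elements, so |F_{401^3}^*| = 64481201 - 1 = 64481200. (It is cyclic since any finite subgroup of the multiplicative group of a field is cyclic.)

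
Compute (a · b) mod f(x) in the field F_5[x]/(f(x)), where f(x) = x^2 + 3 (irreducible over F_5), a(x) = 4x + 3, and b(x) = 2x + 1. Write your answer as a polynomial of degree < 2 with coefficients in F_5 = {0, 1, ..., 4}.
a · b ≡ 4 (mod f(x))

Multiply in F_5[x]: a(x)·b(x) = (4x + 3)·(2x + 1) = 3x^2 + 3. This has degree ≥ 2, so divide by f(x) over F_5: 3x^2 + 3 = (3)·(x^2 + 3) + (4). Hence a·b ≡ 4 (mod f). (F_5[x]/(f) is a field with 5^2 = 25 elements since f is irreducible of degree 2.)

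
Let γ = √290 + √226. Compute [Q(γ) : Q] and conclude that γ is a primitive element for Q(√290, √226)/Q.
[Q(γ) : Q] = 4 (equivalently, Q(γ) = Q(√290, √226))

Obviously Q(γ) ⊆ Q(√290, √226), and [Q(√290, √226):Q] = 4 (since 290, 226 are distinct squarefree integers > 1 with 65540 not a perfect square). To show equality we compute the minimal polynomial of γ. From γ = √290 + √226: γ^2 = 290 + 2√(65540) + 226 = 516 + 2√(65540), so γ^2 - 516 = 2√(65540); squaring, (γ^2 - 516)^2 = 4·65540, i.e. γ^4 - 1032γ^2 + 266256 - 262160 = 0, i.e. γ^4 - 1032γ^2 + 4096 = 0. So γ is a root of x^4 - 1032x^2 + 4096. This polynomial is irreducible over Q: it has no rational root (each ±√290 ± √226 is irrational), and any factorization into two quadratics over Q would force √(65540) ∈ Q (pairing opposite roots) or √290, √226 ∈ Q (other pairings), all impossible. Hence [Q(γ):Q] = 4 = [Q(√290, √226):Q], so Q(γ) = Q(√290, √226).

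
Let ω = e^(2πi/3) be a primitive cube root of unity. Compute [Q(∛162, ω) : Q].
[Q(∛162, ω) : Q] = 6

[Q(∛162):Q] = 3 (min poly x^3 - 162, irreducible since 162 is not a perfect cube). [Q(ω):Q] = 2 (min poly x^2 + x + 1). Since Q(∛162) ⊂ R and ω ∉ R, we have ω ∉ Q(∛162), so x^2 + x + 1 remains irreducible over Q(∛162) and [Q(∛162, ω) : Q(∛162)] = 2. By the tower law, [Q(∛162, ω) : Q] = 3 · 2 = 6. (In fact Q(∛162, ω) is the splitting field of x^3 - 162 over Q.)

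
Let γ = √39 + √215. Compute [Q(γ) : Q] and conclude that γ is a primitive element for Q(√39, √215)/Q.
[Q(γ) : Q] = 4 (equivalently, Q(γ) = Q(√39, √215))

Obviously Q(γ) ⊆ Q(√39, √215), and [Q(√39, √215):Q] = 4 (since 39, 215 are distinct squarefree integers > 1 with 8385 not a perfect square). To show equality we compute the minimal polynomial of γ. From γ = √39 + √215: γ^2 = 39 + 2√(8385) + 215 = 254 + 2√(8385), so γ^2 - 254 = 2√(8385); squaring, (γ^2 - 254)^2 = 4·8385, i.e. γ^4 - 508γ^2 + 64516 - 33540 = 0, i.e. γ^4 - 508γ^2 + 30976 = 0. So γ is a root of x^4 - 508x^2 + 30976. This polynomial is irreducible over Q: it has no rational root (each ±√39 ± √215 is irrational), and any factorization into two quadratics over Q would force √(8385) ∈ Q (pairing opposite roots) or √39, √215 ∈ Q (other pairings), all impossible. Hence [Q(γ):Q] = 4 = [Q(√39, √215):Q], so Q(γ) = Q(√39, √215).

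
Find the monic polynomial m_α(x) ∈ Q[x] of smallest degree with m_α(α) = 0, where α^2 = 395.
m_α(x) = x^2 - 395

α satisfies α^2 - 395 = 0, so x^2 - 395 annihilates α. Since d = 395 is squarefree and ≠ 1, it is not a perfect square in Q, so x^2 - 395 has no rational root and is therefore irreducible over Q (a degree-2 polynomial over a field is irreducible iff it has no root). Hence m_α(x) = x^2 - 395.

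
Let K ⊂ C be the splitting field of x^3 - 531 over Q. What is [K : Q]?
[K : Q] = 6

The roots of x^3 - 531 are ∛531, ω∛531, ω^2∛531 where ω = e^(2πi/3) is a primitive cube root of unity, so K = Q(∛531, ω). Now [Q(∛531):Q] = 3 (since 531 is not a perfect cube, x^3 - 531 is irreducible) and [Q(ω):Q] = 2. Both 2 and 3 divide [K:Q], and [K:Q] ≤ 3·2 = 6, so [K:Q] = 6. (Equivalently: Q(∛531) ⊂ R but ω ∉ R, so [K : Q(∛531)] = 2.)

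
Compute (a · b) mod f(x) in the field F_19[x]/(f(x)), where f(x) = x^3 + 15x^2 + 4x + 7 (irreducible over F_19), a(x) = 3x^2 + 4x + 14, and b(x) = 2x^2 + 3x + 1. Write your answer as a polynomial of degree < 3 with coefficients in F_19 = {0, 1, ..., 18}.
a · b ≡ 12x^2 + 11x + 12 (mod f(x))

Multiply in F_19[x]: a(x)·b(x) = (3x^2 + 4x + 14)·(2x^2 + 3x + 1) = 6x^4 + 17x^3 + 5x^2 + 8x + 14. This has degree ≥ 3, so divide by f(x) over F_19: 6x^4 + 17x^3 + 5x^2 + 8x + 14 = (6x + 3)·(x^3 + 15x^2 + 4x + 7) + (12x^2 + 11x + 12). Hence a·b ≡ 12x^2 + 11x + 12 (mod f). (F_19[x]/(f) is a field with 19^3 = 6859 elements since f is irreducible of degree 3.)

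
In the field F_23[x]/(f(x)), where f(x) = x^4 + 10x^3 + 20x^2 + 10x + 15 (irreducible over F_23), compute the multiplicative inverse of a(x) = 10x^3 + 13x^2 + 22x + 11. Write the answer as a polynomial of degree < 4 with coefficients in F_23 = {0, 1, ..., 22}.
a(x)^(-1) ≡ 5x^2 + 16x + 14 (mod f(x))

Since f is irreducible over F_23, F_23[x]/(f) is a field and a(x) ≠ 0 has an inverse. Apply the extended Euclidean algorithm to f(x) and a(x) in F_23[x]: f(x) = (7x + 8)·a(x) + (15x^2 + 10x + 19);  a(x) = (16x + 4)·(15x^2 + 10x + 19) + (4). The last nonzero remainder is the constant 4 = gcd(f, a) in F_23. Back-substituting through the division chain expresses 4 = s(x)·a(x) + t(x)·f(x) with s(x) ≡ 20x^2 + 18x + 10 (mod f), so (20x^2 + 18x + 10)·a(x) ≡ 4 (mod f). Multiplying by 4^(-1) ≡ 6 in F_23 gives a(x)^(-1) ≡ 6·(20x^2 + 18x + 10) ≡ 5x^2 + 16x + 14 (mod f). Check: (10x^3 + 13x^2 + 22x + 11)·(5x^2 + 16x + 14) = 4x^5 + 18x^4 + 21x^3 + 14x^2 + x + 16 ≡ 1 (mod x^4 + 10x^3 + 20x^2 + 10x + 15).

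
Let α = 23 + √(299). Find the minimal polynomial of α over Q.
m_α(x) = x^2 - 46x + 230

From α - 23 = √(299), squaring gives (α - 23)^2 = 299, i.e. α^2 - 46α + 529 = 299, so α^2 - 46α + 230 = 0. The discriminant of x^2 - 46x + 230 is (-46)^2 - 4·(230) = 2116 - 920 = 1196, and 4·(299) is not a perfect square in Q since 299 is squarefree and ≠ 1. Hence x^2 - 46x + 230 is irreducible over Q and is the minimal polynomial of α.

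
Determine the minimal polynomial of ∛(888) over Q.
m_α(x) = x^3 - 888

α satisfies α^3 = 888, so x^3 - 888 annihilates α. By the rational root test, a rational root p/q (in lowest terms) of x^3 - 888 would satisfy p^3 = 888 q^3, forcing q = 1 and p^3 = 888; but 888 is not a perfect cube, contradiction. A monic cubic over Q with no rational root is irreducible (any nontrivial factorization would include a linear factor). Hence x^3 - 888 is the minimal polynomial of α, and in particular [Q(α):Q] = 3.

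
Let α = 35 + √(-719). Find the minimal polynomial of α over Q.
m_α(x) = x^2 - 70x + 1944

From α - 35 = √(-719), squaring gives (α - 35)^2 = -719, i.e. α^2 - 70α + 1225 = -719, so α^2 - 70α + 1944 = 0. The discriminant of x^2 - 70x + 1944 is (-70)^2 - 4·(1944) = 4900 - 7776 = -2876, and 4·(-719) is not a perfect square in Q since -719 is squarefree and ≠ 1. Hence x^2 - 70x + 1944 is irreducible over Q and is the minimal polynomial of α.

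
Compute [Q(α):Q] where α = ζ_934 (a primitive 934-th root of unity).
[Q(α):Q] = 466

The minimal polynomial of ζ_934 over Q is the 934-th cyclotomic polynomial Φ_934(x), which is irreducible over Q and has degree φ(934) = 466. Hence [Q(α):Q] = φ(934) = 466.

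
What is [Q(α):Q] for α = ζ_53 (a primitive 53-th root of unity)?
[Q(α):Q] = 52

The minimal polynomial of ζ_53 over Q is the 53-th cyclotomic polynomial Φ_53(x), which is irreducible over Q and has degree φ(53) = 52. Hence [Q(α):Q] = φ(53) = 52.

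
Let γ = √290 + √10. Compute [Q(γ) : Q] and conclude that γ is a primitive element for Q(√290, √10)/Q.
[Q(γ) : Q] = 4 (equivalently, Q(γ) = Q(√290, √10))

Obviously Q(γ) ⊆ Q(√290, √10), and [Q(√290, √10):Q] = 4 (since 290, 10 are distinct squarefree integers > 1 with 2900 not a perfect square). To show equality we compute the minimal polynomial of γ. From γ = √290 + √10: γ^2 = 290 + 2√(2900) + 10 = 300 + 2√(2900), so γ^2 - 300 = 2√(2900); squaring, (γ^2 - 300)^2 = 4·2900, i.e. γ^4 - 600γ^2 + 90000 - 11600 = 0, i.e. γ^4 - 600γ^2 + 78400 = 0. So γ is a root of x^4 - 600x^2 + 78400. This polynomial is irreducible over Q: it has no rational root (each ±√290 ± √10 is irrational), and any factorization into two quadratics over Q would force √(2900) ∈ Q (pairing opposite roots) or √290, √10 ∈ Q (other pairings), all impossible. Hence [Q(γ):Q] = 4 = [Q(√290, √10):Q], so Q(γ) = Q(√290, √10).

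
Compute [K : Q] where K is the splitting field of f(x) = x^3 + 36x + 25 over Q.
[K : Q] = 6

By the rational root test, any rational root of the monic integer polynomial f(x) = x^3 + 36x + 25 must be an integer dividing the constant term 25, i.e. one of ±{1, 5, 25}. Evaluating: f(1) = 62, f(-1) = -12, f(5) = 330, f(-5) = -280, f(25) = 16550, f(-25) = -16500; none is 0, so f has no rational root and is therefore irreducible over Q (a cubic with no linear factor over a field is irreducible). For an irreducible cubic, the Galois group is A_3 or S_3 according as the discriminant disc(f) = -4a^3 - 27b^2 = -4·(36)^3 - 27·(25)^2 = -203499 is or is not a square in Q. Here disc(f) = -203499 is not a perfect square in Q, so the Galois group of f over Q is not contained in A_3 and must be all of S_3. The splitting field has degree |S_3| = 6 over Q, so [K : Q] = 6.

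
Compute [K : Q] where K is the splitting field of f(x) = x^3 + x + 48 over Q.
[K : Q] = 6

By the rational root test, any rational root of the monic integer polynomial f(x) = x^3 + x + 48 must be an integer dividing the constant term 48, i.e. one of ±{1, 2, 3, 4, 6, 8, 12, 16, 24, 48}. Evaluating: f(1) = 50, f(-1) = 46, f(2) = 58, f(-2) = 38, f(3) = 78, f(-3) = 18, f(4) = 116, f(-4) = -20, f(6) = 270, f(-6) = -174, f(8) = 568, f(-8) = -472, f(12) = 1788, f(-12) = -1692, f(16) = 4160, f(-16) = -4064, f(24) = 13896, f(-24) = -13800, f(48) = 110688, f(-48) = -110592; none is 0, so f has no rational root and is therefore irreducible over Q (a cubic with no linear factor over a field is irreducible). For an irreducible cubic, the Galois group is A_3 or S_3 according as the discriminant disc(f) = -4a^3 - 27b^2 = -4·(1)^3 - 27·(48)^2 = -62212 is or is not a square in Q. Here disc(f) = -62212 is not a perfect square in Q, so the Galois group of f over Q is not contained in A_3 and must be all of S_3. The splitting field has degree |S_3| = 6 over Q, so [K : Q] = 6.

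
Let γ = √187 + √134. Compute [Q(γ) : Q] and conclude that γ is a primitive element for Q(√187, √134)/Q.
[Q(γ) : Q] = 4 (equivalently, Q(γ) = Q(√187, √134))

Obviously Q(γ) ⊆ Q(√187, √134), and [Q(√187, √134):Q] = 4 (since 187, 134 are distinct squarefree integers > 1 with 25058 not a perfect square). To show equality we compute the minimal polynomial of γ. From γ = √187 + √134: γ^2 = 187 + 2√(25058) + 134 = 321 + 2√(25058), so γ^2 - 321 = 2√(25058); squaring, (γ^2 - 321)^2 = 4·25058, i.e. γ^4 - 642γ^2 + 103041 - 100232 = 0, i.e. γ^4 - 642γ^2 + 2809 = 0. So γ is a root of x^4 - 642x^2 + 2809. This polynomial is irreducible over Q: it has no rational root (each ±√187 ± √134 is irrational), and any factorization into two quadratics over Q would force √(25058) ∈ Q (pairing opposite roots) or √187, √134 ∈ Q (other pairings), all impossible. Hence [Q(γ):Q] = 4 = [Q(√187, √134):Q], so Q(γ) = Q(√187, √134).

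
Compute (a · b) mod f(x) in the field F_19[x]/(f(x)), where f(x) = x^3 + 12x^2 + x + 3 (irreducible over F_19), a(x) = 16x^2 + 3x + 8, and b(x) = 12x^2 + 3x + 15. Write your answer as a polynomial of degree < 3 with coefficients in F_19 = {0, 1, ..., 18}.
a · b ≡ 3x^2 + 3x + 16 (mod f(x))

Multiply in F_19[x]: a(x)·b(x) = (16x^2 + 3x + 8)·(12x^2 + 3x + 15) = 2x^4 + 8x^3 + 3x^2 + 12x + 6. This has degree ≥ 3, so divide by f(x) over F_19: 2x^4 + 8x^3 + 3x^2 + 12x + 6 = (2x + 3)·(x^3 + 12x^2 + x + 3) + (3x^2 + 3x + 16). Hence a·b ≡ 3x^2 + 3x + 16 (mod f). (F_19[x]/(f) is a field with 19^3 = 6859 elements since f is irreducible of degree 3.)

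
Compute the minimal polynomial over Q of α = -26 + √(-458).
m_α(x) = x^2 + 52x + 1134

From α + 26 = √(-458), squaring gives (α + 26)^2 = -458, i.e. α^2 + 52α + 676 = -458, so α^2 + 52α + 1134 = 0. The discriminant of x^2 + 52x + 1134 is (52)^2 - 4·(1134) = 2704 - 4536 = -1832, and 4·(-458) is not a perfect square in Q since -458 is squarefree and ≠ 1. Hence x^2 + 52x + 1134 is irreducible over Q and is the minimal polynomial of α.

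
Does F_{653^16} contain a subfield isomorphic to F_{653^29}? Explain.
No: F_{653^29} is not a subfield of F_{653^16}

F_{p^m} embeds in F_{p^n} iff m | n. Here 29 ∤ 16 (since 16 = 0·29 + 16 with remainder 16 ≠ 0), so F_{653^29} is not a subfield of F_{653^16}. Equivalently: if it were, the tower law would give 29 = [F_{653^29}:F_653] dividing [F_{653^16}:F_653] = 16, contradiction.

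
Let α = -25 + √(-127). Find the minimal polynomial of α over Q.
m_α(x) = x^2 + 50x + 752

From α + 25 = √(-127), squaring gives (α + 25)^2 = -127, i.e. α^2 + 50α + 625 = -127, so α^2 + 50α + 752 = 0. The discriminant of x^2 + 50x + 752 is (50)^2 - 4·(752) = 2500 - 3008 = -508, and 4·(-127) is not a perfect square in Q since -127 is squarefree and ≠ 1. Hence x^2 + 50x + 752 is irreducible over Q and is the minimal polynomial of α.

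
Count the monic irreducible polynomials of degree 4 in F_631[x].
There are 39632945940 monic irreducible polynomials of degree 4 over F_631

Each element of F_{631^4} that lies in no proper subfield is a root of exactly one monic irreducible of degree 4 over F_631, and each such polynomial has 4 distinct roots in F_{631^4}. By Möbius inversion the count is N_631(4) = (1/4) Σ_{d|4} μ(4/d) · 631^d = (1/4)(μ(4)·631^1 + μ(2)·631^2 + μ(1)·631^4) = 158531783760/4 = 39632945940.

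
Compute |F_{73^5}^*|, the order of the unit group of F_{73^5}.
|F_{73^5}^*| = 2073071592

F_{73^5} has 73^5 = 2073071593 elements; its multiplicative group consists of all nonzero elements, so |F_{73^5}^*| = 2073071593 - 1 = 2073071592. (It is cyclic since any finite subgroup of the multiplicative group of a field is cyclic.)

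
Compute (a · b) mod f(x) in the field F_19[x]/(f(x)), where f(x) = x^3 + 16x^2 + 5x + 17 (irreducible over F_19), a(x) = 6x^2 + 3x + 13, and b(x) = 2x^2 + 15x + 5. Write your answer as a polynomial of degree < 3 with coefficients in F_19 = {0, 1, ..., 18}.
a · b ≡ 11x + 6 (mod f(x))

Multiply in F_19[x]: a(x)·b(x) = (6x^2 + 3x + 13)·(2x^2 + 15x + 5) = 12x^4 + x^3 + 6x^2 + x + 8. This has degree ≥ 3, so divide by f(x) over F_19: 12x^4 + x^3 + 6x^2 + x + 8 = (12x + 18)·(x^3 + 16x^2 + 5x + 17) + (11x + 6). Hence a·b ≡ 11x + 6 (mod f). (F_19[x]/(f) is a field with 19^3 = 6859 elements since f is irreducible of degree 3.)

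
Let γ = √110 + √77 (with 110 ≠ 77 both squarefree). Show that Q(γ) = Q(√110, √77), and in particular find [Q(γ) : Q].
[Q(γ) : Q] = 4 (equivalently, Q(γ) = Q(√110, √77))

Obviously Q(γ) ⊆ Q(√110, √77), and [Q(√110, √77):Q] = 4 (since 110, 77 are distinct squarefree integers > 1 with 8470 not a perfect square). To show equality we compute the minimal polynomial of γ. From γ = √110 + √77: γ^2 = 110 + 2√(8470) + 77 = 187 + 2√(8470), so γ^2 - 187 = 2√(8470); squaring, (γ^2 - 187)^2 = 4·8470, i.e. γ^4 - 374γ^2 + 34969 - 33880 = 0, i.e. γ^4 - 374γ^2 + 1089 = 0. So γ is a root of x^4 - 374x^2 + 1089. This polynomial is irreducible over Q: it has no rational root (each ±√110 ± √77 is irrational), and any factorization into two quadratics over Q would force √(8470) ∈ Q (pairing opposite roots) or √110, √77 ∈ Q (other pairings), all impossible. Hence [Q(γ):Q] = 4 = [Q(√110, √77):Q], so Q(γ) = Q(√110, √77).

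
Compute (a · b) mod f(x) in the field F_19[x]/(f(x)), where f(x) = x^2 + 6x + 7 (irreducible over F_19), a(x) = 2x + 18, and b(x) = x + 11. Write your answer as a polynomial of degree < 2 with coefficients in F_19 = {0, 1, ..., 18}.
a · b ≡ 9x + 13 (mod f(x))

Multiply in F_19[x]: a(x)·b(x) = (2x + 18)·(x + 11) = 2x^2 + 2x + 8. This has degree ≥ 2, so divide by f(x) over F_19: 2x^2 + 2x + 8 = (2)·(x^2 + 6x + 7) + (9x + 13). Hence a·b ≡ 9x + 13 (mod f). (F_19[x]/(f) is a field with 19^2 = 361 elements since f is irreducible of degree 2.)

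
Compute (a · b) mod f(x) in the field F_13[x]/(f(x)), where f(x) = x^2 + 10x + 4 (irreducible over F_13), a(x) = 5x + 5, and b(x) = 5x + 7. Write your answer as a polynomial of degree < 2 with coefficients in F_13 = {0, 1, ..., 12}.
a · b ≡ 5x (mod f(x))

Multiply in F_13[x]: a(x)·b(x) = (5x + 5)·(5x + 7) = 12x^2 + 8x + 9. This has degree ≥ 2, so divide by f(x) over F_13: 12x^2 + 8x + 9 = (12)·(x^2 + 10x + 4) + (5x). Hence a·b ≡ 5x (mod f). (F_13[x]/(f) is a field with 13^2 = 169 elements since f is irreducible of degree 2.)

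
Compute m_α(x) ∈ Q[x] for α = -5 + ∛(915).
m_α(x) = x^3 + 15x^2 + 75x - 790

Set β = α + 5 = ∛(915), so β^3 = 915. Then (α + 5)^3 - 915 = 0, i.e. α is a root of g(x) = (x + 5)^3 - 915 = x^3 + 15x^2 + 75x - 790. Since g(x) = h(x + 5) where h(x) = x^3 - 915, and h is irreducible over Q (because 915 is not a perfect cube, so h has no rational root, and a monic cubic with no rational root is irreducible), g is also irreducible (irreducibility is preserved under the substitution x → x + 5). Hence m_α(x) = x^3 + 15x^2 + 75x - 790.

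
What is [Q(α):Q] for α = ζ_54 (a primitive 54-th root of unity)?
[Q(α):Q] = 18

The minimal polynomial of ζ_54 over Q is the 54-th cyclotomic polynomial Φ_54(x), which is irreducible over Q and has degree φ(54) = 18. Hence [Q(α):Q] = φ(54) = 18.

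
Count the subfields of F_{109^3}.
F_{109^3} has 2 subfields

The subfields of F_{p^n} are exactly the fields F_{p^d} for d | n (each is the fixed field of the unique index-d subgroup of Gal(F_{p^n}/F_p) ≅ Z/nZ). The divisors of n = 3 are {1, 3}, giving 2 subfields: F_{109^1}, F_{109^3}.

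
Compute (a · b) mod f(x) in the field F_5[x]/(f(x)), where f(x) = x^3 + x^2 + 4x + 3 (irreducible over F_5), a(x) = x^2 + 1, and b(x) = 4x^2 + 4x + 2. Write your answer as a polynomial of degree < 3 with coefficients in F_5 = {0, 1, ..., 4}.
a · b ≡ 2x + 2 (mod f(x))

Multiply in F_5[x]: a(x)·b(x) = (x^2 + 1)·(4x^2 + 4x + 2) = 4x^4 + 4x^3 + x^2 + 4x + 2. This has degree ≥ 3, so divide by f(x) over F_5: 4x^4 + 4x^3 + x^2 + 4x + 2 = (4x)·(x^3 + x^2 + 4x + 3) + (2x + 2). Hence a·b ≡ 2x + 2 (mod f). (F_5[x]/(f) is a field with 5^3 = 125 elements since f is irreducible of degree 3.)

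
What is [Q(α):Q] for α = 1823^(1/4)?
[Q(α):Q] = 4

α is a root of x^4 - 1823. By Eisenstein's criterion at the prime p = 1823 (which divides the constant term 1823 but p^2 = 3323329 does not, since 1823 is squarefree), x^4 - 1823 is irreducible over Q. Hence [Q(α):Q] = 4.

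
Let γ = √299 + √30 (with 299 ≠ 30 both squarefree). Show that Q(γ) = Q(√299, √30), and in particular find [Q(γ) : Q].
[Q(γ) : Q] = 4 (equivalently, Q(γ) = Q(√299, √30))

Obviously Q(γ) ⊆ Q(√299, √30), and [Q(√299, √30):Q] = 4 (since 299, 30 are distinct squarefree integers > 1 with 8970 not a perfect square). To show equality we compute the minimal polynomial of γ. From γ = √299 + √30: γ^2 = 299 + 2√(8970) + 30 = 329 + 2√(8970), so γ^2 - 329 = 2√(8970); squaring, (γ^2 - 329)^2 = 4·8970, i.e. γ^4 - 658γ^2 + 108241 - 35880 = 0, i.e. γ^4 - 658γ^2 + 72361 = 0. So γ is a root of x^4 - 658x^2 + 72361. This polynomial is irreducible over Q: it has no rational root (each ±√299 ± √30 is irrational), and any factorization into two quadratics over Q would force √(8970) ∈ Q (pairing opposite roots) or √299, √30 ∈ Q (other pairings), all impossible. Hence [Q(γ):Q] = 4 = [Q(√299, √30):Q], so Q(γ) = Q(√299, √30).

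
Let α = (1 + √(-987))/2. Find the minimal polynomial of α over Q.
m_α(x) = x^2 - x + 247

From 2α - 1 = √(-987), squaring gives (2α - 1)^2 = -987, i.e. 4α^2 - 4α + 1 = -987, so α^2 - α + (1 + 987)/4 = 0. Since -987 ≡ 1 (mod 4), (1 + 987)/4 = 247 ∈ Z. The polynomial x^2 - x + 247 has discriminant 1 - 4·(247) = -987, which is not a perfect square in Q (d = -987 is squarefree and ≠ 1), so x^2 - x + 247 is irreducible over Q. It is the minimal polynomial of α.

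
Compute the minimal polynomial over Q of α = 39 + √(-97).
m_α(x) = x^2 - 78x + 1618

From α - 39 = √(-97), squaring gives (α - 39)^2 = -97, i.e. α^2 - 78α + 1521 = -97, so α^2 - 78α + 1618 = 0. The discriminant of x^2 - 78x + 1618 is (-78)^2 - 4·(1618) = 6084 - 6472 = -388, and 4·(-97) is not a perfect square in Q since -97 is squarefree and ≠ 1. Hence x^2 - 78x + 1618 is irreducible over Q and is the minimal polynomial of α.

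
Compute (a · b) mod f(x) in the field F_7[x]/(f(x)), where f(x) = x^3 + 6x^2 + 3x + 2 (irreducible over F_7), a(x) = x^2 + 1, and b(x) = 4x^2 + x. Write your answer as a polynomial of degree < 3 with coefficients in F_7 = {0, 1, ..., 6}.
a · b ≡ 4x^2 + 6x + 4 (mod f(x))

Multiply in F_7[x]: a(x)·b(x) = (x^2 + 1)·(4x^2 + x) = 4x^4 + x^3 + 4x^2 + x. This has degree ≥ 3, so divide by f(x) over F_7: 4x^4 + x^3 + 4x^2 + x = (4x + 5)·(x^3 + 6x^2 + 3x + 2) + (4x^2 + 6x + 4). Hence a·b ≡ 4x^2 + 6x + 4 (mod f). (F_7[x]/(f) is a field with 7^3 = 343 elements since f is irreducible of degree 3.)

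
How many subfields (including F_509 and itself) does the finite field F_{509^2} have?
F_{509^2} has 2 subfields

The subfields of F_{p^n} are exactly the fields F_{p^d} for d | n (each is the fixed field of the unique index-d subgroup of Gal(F_{p^n}/F_p) ≅ Z/nZ). The divisors of n = 2 are {1, 2}, giving 2 subfields: F_{509^1}, F_{509^2}.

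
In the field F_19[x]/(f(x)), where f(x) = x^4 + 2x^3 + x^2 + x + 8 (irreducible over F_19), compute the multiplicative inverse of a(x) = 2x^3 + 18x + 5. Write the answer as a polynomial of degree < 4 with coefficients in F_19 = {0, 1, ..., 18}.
a(x)^(-1) ≡ 11x^3 + 11x^2 + 14x + 17 (mod f(x))

Since f is irreducible over F_19, F_19[x]/(f) is a field and a(x) ≠ 0 has an inverse. Apply the extended Euclidean algorithm to f(x) and a(x) in F_19[x]: f(x) = (10x + 1)·a(x) + (11x^2 + 9x + 3);  a(x) = (14x + 11)·(11x^2 + 9x + 3) + (10x + 10);  (11x^2 + 9x + 3) = (3x + 15)·(10x + 10) + (5). The last nonzero remainder is the constant 5 = gcd(f, a) in F_19. Back-substituting through the division chain expresses 5 = s(x)·a(x) + t(x)·f(x) with s(x) ≡ 17x^3 + 17x^2 + 13x + 9 (mod f), so (17x^3 + 17x^2 + 13x + 9)·a(x) ≡ 5 (mod f). Multiplying by 5^(-1) ≡ 4 in F_19 gives a(x)^(-1) ≡ 4·(17x^3 + 17x^2 + 13x + 9) ≡ 11x^3 + 11x^2 + 14x + 17 (mod f). Check: (2x^3 + 18x + 5)·(11x^3 + 11x^2 + 14x + 17) = 3x^6 + 3x^5 + 17x^4 + 2x^3 + 3x^2 + 15x + 9 ≡ 1 (mod x^4 + 2x^3 + x^2 + x + 8).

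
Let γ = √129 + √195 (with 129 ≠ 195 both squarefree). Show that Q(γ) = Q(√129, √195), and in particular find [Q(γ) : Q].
[Q(γ) : Q] = 4 (equivalently, Q(γ) = Q(√129, √195))

Obviously Q(γ) ⊆ Q(√129, √195), and [Q(√129, √195):Q] = 4 (since 129, 195 are distinct squarefree integers > 1 with 25155 not a perfect square). To show equality we compute the minimal polynomial of γ. From γ = √129 + √195: γ^2 = 129 + 2√(25155) + 195 = 324 + 2√(25155), so γ^2 - 324 = 2√(25155); squaring, (γ^2 - 324)^2 = 4·25155, i.e. γ^4 - 648γ^2 + 104976 - 100620 = 0, i.e. γ^4 - 648γ^2 + 4356 = 0. So γ is a root of x^4 - 648x^2 + 4356. This polynomial is irreducible over Q: it has no rational root (each ±√129 ± √195 is irrational), and any factorization into two quadratics over Q would force √(25155) ∈ Q (pairing opposite roots) or √129, √195 ∈ Q (other pairings), all impossible. Hence [Q(γ):Q] = 4 = [Q(√129, √195):Q], so Q(γ) = Q(√129, √195).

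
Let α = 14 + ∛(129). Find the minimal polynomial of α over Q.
m_α(x) = x^3 - 42x^2 + 588x - 2873

Set β = α - 14 = ∛(129), so β^3 = 129. Then (α - 14)^3 - 129 = 0, i.e. α is a root of g(x) = (x - 14)^3 - 129 = x^3 - 42x^2 + 588x - 2873. Since g(x) = h(x - 14) where h(x) = x^3 - 129, and h is irreducible over Q (because 129 is not a perfect cube, so h has no rational root, and a monic cubic with no rational root is irreducible), g is also irreducible (irreducibility is preserved under the substitution x → x - 14). Hence m_α(x) = x^3 - 42x^2 + 588x - 2873.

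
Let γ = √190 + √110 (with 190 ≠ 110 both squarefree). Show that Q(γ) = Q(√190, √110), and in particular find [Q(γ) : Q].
[Q(γ) : Q] = 4 (equivalently, Q(γ) = Q(√190, √110))

Obviously Q(γ) ⊆ Q(√190, √110), and [Q(√190, √110):Q] = 4 (since 190, 110 are distinct squarefree integers > 1 with 20900 not a perfect square). To show equality we compute the minimal polynomial of γ. From γ = √190 + √110: γ^2 = 190 + 2√(20900) + 110 = 300 + 2√(20900), so γ^2 - 300 = 2√(20900); squaring, (γ^2 - 300)^2 = 4·20900, i.e. γ^4 - 600γ^2 + 90000 - 83600 = 0, i.e. γ^4 - 600γ^2 + 6400 = 0. So γ is a root of x^4 - 600x^2 + 6400. This polynomial is irreducible over Q: it has no rational root (each ±√190 ± √110 is irrational), and any factorization into two quadratics over Q would force √(20900) ∈ Q (pairing opposite roots) or √190, √110 ∈ Q (other pairings), all impossible. Hence [Q(γ):Q] = 4 = [Q(√190, √110):Q], so Q(γ) = Q(√190, √110).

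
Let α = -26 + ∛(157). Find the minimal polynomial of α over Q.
m_α(x) = x^3 + 78x^2 + 2028x + 17419

Set β = α + 26 = ∛(157), so β^3 = 157. Then (α + 26)^3 - 157 = 0, i.e. α is a root of g(x) = (x + 26)^3 - 157 = x^3 + 78x^2 + 2028x + 17419. Since g(x) = h(x + 26) where h(x) = x^3 - 157, and h is irreducible over Q (because 157 is not a perfect cube, so h has no rational root, and a monic cubic with no rational root is irreducible), g is also irreducible (irreducibility is preserved under the substitution x → x + 26). Hence m_α(x) = x^3 + 78x^2 + 2028x + 17419.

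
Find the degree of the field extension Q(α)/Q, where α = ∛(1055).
[Q(α):Q] = 3

The minimal polynomial of α is x^3 - 1055, irreducible over Q since 1055 is not a perfect cube (so x^3 - 1055 has no rational root). Hence [Q(α):Q] = deg(m_α) = 3.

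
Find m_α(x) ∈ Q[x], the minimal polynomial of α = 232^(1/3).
m_α(x) = x^3 - 232

α satisfies α^3 = 232, so x^3 - 232 annihilates α. By the rational root test, a rational root p/q (in lowest terms) of x^3 - 232 would satisfy p^3 = 232 q^3, forcing q = 1 and p^3 = 232; but 232 is not a perfect cube, contradiction. A monic cubic over Q with no rational root is irreducible (any nontrivial factorization would include a linear factor). Hence x^3 - 232 is the minimal polynomial of α, and in particular [Q(α):Q] = 3.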